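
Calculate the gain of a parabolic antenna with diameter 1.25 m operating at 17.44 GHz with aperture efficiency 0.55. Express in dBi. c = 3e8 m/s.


lambda = c/f = 3e8 / 1.744e+10 = 0.01720183 m
G = eta*(pi*D/lambda)^2 = 0.55*(pi*1.25/0.01720183)^2
G = 28663.7438 (linear)
G = 10*log10(28663.7438) = 44.5733 dBi

44.5733 dBi


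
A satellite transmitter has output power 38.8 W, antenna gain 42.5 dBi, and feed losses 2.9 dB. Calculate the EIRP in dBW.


Pt = 38.8 W = 15.8883 dBW
EIRP = Pt_dBW + Gt - losses = 15.8883 + 42.5 - 2.9 = 55.4883 dBW

55.4883 dBW


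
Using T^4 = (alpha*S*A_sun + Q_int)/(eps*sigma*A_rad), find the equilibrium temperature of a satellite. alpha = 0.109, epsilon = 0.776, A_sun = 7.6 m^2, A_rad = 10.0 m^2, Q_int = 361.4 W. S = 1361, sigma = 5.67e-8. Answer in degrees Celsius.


Numerator = alpha*S*A_sun + Q_int = 0.109*1361*7.6 + 361.4 = 1488.8524 W
Denominator = eps*sigma*A_rad = 0.776*5.67e-8*10.0 = 4.39992e-07 W/K^4
T^4 = 3.383817e+09 K^4
T = 241.1858 K = -31.9642 C

-31.9642 degrees Celsius


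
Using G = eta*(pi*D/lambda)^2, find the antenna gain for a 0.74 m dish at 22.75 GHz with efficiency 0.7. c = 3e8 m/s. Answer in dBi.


lambda = c/f = 3e8 / 2.275e+10 = 0.01318681 m
G = eta*(pi*D/lambda)^2 = 0.7*(pi*0.74/0.01318681)^2
G = 21756.1236 (linear)
G = 10*log10(21756.1236) = 43.3758 dBi

43.3758 dBi


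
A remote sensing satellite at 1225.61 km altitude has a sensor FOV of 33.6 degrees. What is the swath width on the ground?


FOV = 33.6 deg = 0.5864306 rad
swath = 2 * alt * tan(FOV/2) = 2 * 1225.61 * tan(0.2932153)
swath = 2 * 1225.61 * 0.3019178
swath = 740.0670 km

740.0670 km


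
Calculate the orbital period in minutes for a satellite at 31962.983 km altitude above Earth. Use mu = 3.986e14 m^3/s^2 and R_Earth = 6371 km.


r = 38333.9830 km = 3.8333983e+07 m
T = 2*pi*sqrt(r^3/mu) = 2*pi*sqrt(5.6331568e+22 / 3.986e14)
T = 74694.2447 s = 1244.9041 min

1244.9041 minutes


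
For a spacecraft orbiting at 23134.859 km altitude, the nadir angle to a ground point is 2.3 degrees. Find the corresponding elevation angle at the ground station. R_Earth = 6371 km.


r = R_E + alt = 29505.8590 km
Law of sines in the satellite / Earth-center / ground-point triangle:
  sin(nadir)/R_E = sin(90 + el)/r  =>  cos(el) = (r/R_E)*sin(nadir)
cos(el) = (29505.8590 / 6371.0000) * sin(2.3 deg) = 0.1858614
el = arccos(0.1858614) = 79.2886 deg
(Earth-central angle = 90 - nadir - el = 8.4114 deg)

79.2886 degrees


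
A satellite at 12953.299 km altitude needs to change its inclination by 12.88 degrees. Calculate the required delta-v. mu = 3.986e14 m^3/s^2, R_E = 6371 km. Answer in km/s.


r = 19324.2990 km = 1.9324299e+07 m
V = sqrt(mu/r) = 4541.6825 m/s
di = 12.88 deg = 0.2247984 rad
dV = 2*V*sin(di/2) = 2*4541.6825*sin(0.1123992)
dV = 1018.8146 m/s = 1.0188 km/s

1.0188 km/s


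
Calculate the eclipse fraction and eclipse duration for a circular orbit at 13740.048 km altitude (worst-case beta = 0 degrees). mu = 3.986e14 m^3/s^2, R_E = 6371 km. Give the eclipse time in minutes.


r = 20111.0480 km
T = 473.0554 min
Eclipse fraction = arcsin(R_E/r)/pi = arcsin(6371.0000/20111.0480)/pi
= arcsin(0.316791)/pi = 0.1026054
Eclipse duration = 0.1026054 * 473.0554 = 48.5380 min

48.5380 minutes


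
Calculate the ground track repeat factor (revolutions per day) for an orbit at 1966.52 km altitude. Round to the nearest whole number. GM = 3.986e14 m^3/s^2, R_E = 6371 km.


r = 8.33752e+06 m
T = 2*pi*sqrt(r^3/mu) = 7576.4638 s = 126.2744 min
revs/day = 1440 / 126.2744 = 11.4037
Rounded: 11 revolutions per day

11 revolutions per day


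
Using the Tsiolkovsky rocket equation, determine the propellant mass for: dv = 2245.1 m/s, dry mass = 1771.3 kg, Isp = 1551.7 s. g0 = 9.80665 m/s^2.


ve = Isp * g0 = 1551.7 * 9.80665 = 15216.978805 m/s
mass ratio = exp(dv/ve) = exp(2245.1/15216.978805) = 1.15897865
m_prop = m_dry * (mr - 1) = 1771.3 * (1.15897865 - 1)
m_prop = 281.5989 kg

281.5989 kg


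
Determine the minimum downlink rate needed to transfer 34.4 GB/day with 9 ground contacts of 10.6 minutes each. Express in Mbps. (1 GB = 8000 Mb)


total contact time = 9 * 10.6 * 60 = 5724.0000 s
data = 34.4 GB = 275200.0000 Mb
rate = 275200.0000 / 5724.0000 = 48.0783 Mbps

48.0783 Mbps


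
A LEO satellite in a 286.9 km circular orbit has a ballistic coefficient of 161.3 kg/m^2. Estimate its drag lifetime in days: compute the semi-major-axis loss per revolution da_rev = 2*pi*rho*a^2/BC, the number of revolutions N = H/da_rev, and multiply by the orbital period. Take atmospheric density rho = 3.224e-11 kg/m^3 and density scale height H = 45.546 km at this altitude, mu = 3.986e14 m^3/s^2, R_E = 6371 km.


a = R_E + alt = 6657.9000 km = 6.6579e+06 m
da_rev = 2*pi*rho*a^2/BC = 2*pi*3.224e-11*(6.6579e+06)^2/161.3 = 55.669211 m per revolution
N = H/da_rev = 45546.0000 m / 55.669211 m = 818.1542 revolutions
P = 2*pi*sqrt(a^3/mu) = 5406.5114 s
lifetime = N*P = 818.1542 * 5406.5114 = 4.4233601e+06 s = 51.1963 days

51.1963 days


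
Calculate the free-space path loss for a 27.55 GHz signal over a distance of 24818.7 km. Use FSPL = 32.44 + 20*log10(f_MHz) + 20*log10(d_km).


f = 27.55 GHz = 27550.0000 MHz
d = 24818.7 km
FSPL = 32.44 + 20*log10(27550.0000) + 20*log10(24818.7)
FSPL = 32.44 + 88.8024 + 87.8956
FSPL = 209.1380 dB

209.1380 dB


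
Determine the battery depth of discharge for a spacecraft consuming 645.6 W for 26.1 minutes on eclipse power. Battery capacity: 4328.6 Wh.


E_used = P * t / 60 = 645.6 * 26.1 / 60 = 280.8360 Wh
DOD = E_used / E_total * 100 = 280.8360 / 4328.6 * 100
DOD = 6.4879 %

6.4879 %


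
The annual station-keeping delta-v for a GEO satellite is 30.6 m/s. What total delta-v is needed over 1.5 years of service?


dV = rate * years = 30.6 * 1.5
dV = 45.9000 m/s

45.9000 m/s


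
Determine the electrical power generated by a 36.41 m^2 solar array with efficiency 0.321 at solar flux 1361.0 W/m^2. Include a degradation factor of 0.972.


P = area * eta * S * degradation
P = 36.41 * 0.321 * 1361.0 * 0.972
P = 15461.4458 W

15461.4458 W


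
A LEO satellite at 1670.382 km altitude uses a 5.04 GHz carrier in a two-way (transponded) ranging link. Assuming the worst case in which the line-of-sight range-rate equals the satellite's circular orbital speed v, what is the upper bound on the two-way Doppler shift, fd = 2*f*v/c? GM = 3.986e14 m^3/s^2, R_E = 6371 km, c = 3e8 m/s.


r = 8.041382e+06 m
v = sqrt(mu/r) = 7040.4967 m/s (worst-case radial velocity)
f = 5.04 GHz = 5.04e+09 Hz
fd = 2*f*v/c = 2*5.04e+09*7040.4967/3.0e+08
fd = 236560.6898 Hz

236560.6898 Hz


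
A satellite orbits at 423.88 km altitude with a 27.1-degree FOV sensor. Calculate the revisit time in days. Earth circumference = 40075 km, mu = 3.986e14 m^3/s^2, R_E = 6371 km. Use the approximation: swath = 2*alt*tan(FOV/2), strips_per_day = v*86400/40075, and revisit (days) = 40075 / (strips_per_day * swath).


swath = 2*423.88*tan(0.2364921) = 204.3118 km
v = sqrt(mu/r) = 7659.1002 m/s = 7.6591 km/s
strips/day = v*86400/40075 = 7.6591*86400/40075 = 16.5127
coverage/day = strips * swath = 16.5127 * 204.3118 = 3373.7382 km
revisit = 40075 / 3373.7382 = 11.8785 days

11.8785 days


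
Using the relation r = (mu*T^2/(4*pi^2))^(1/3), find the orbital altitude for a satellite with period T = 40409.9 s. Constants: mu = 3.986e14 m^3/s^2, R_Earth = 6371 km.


T = 40409.9 s
r = (mu*T^2/(4*pi^2))^(1/3) = (3.986e14 * 40409.9^2 / (4*pi^2))^(1/3)
r = 2.5451753e+07 m = 25451.7532 km
alt = r - R_E = 25451.7532 - 6371 = 19080.7532 km

19080.7532 km


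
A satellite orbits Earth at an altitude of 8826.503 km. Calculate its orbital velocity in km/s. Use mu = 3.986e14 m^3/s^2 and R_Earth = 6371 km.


r = R_E + alt = 6371.0 + 8826.503 = 15197.5030 km = 1.5197503e+07 m
v = sqrt(mu/r) = sqrt(3.986e14 / 1.5197503e+07) = 5121.3273 m/s = 5.1213 km/s

5.1213 km/s


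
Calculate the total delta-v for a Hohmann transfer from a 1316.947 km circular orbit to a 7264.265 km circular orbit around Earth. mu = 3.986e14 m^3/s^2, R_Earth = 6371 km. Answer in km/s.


r1 = 7687.9470 km = 7.687947e+06 m
r2 = 13635.2650 km = 1.3635265e+07 m
dv1 = sqrt(mu/r1)*(sqrt(2*r2/(r1+r2)) - 1) = 942.4773 m/s
dv2 = sqrt(mu/r2)*(1 - sqrt(2*r1/(r1+r2))) = 815.5093 m/s
total dv = |dv1| + |dv2| = 942.4773 + 815.5093 = 1757.9866 m/s = 1.7580 km/s

1.7580 km/s


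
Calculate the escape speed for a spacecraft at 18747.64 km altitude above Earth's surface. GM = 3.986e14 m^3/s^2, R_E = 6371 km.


r = 6371.0 + 18747.64 = 25118.6400 km = 2.511864e+07 m
v_esc = sqrt(2*mu/r) = sqrt(2*3.986e14 / 2.511864e+07)
v_esc = 5633.5945 m/s = 5.6336 km/s

5.6336 km/s


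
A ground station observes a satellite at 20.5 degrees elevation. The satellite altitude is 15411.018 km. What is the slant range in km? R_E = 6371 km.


h = 15411.018 km, el = 20.5 deg
d = -R_E*sin(el) + sqrt((R_E*sin(el))^2 + 2*R_E*h + h^2)
d = -6371.0000*sin(0.3577925) + sqrt((6371.0000*0.3502074)^2 + 2*6371.0000*15411.018 + 15411.018^2)
d = 18717.4515 km

18717.4515 km


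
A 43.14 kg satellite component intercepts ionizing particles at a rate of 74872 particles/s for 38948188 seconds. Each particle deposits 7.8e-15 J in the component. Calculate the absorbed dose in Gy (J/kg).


Total energy deposited = rate * time * E_per
  = 74872 * 38948188 * 7.8e-15 = 0.0227458 J
Dose = E_total / mass = 0.0227458 / 43.14
Dose = 5.2725554e-04 Gy

5.2726e-04 Gy


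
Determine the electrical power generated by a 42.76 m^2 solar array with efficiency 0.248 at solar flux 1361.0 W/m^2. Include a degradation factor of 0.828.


P = area * eta * S * degradation
P = 42.76 * 0.248 * 1361.0 * 0.828
P = 11950.2733 W

11950.2733 W


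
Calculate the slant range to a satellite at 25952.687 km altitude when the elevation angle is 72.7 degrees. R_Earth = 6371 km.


h = 25952.687 km, el = 72.7 deg
d = -R_E*sin(el) + sqrt((R_E*sin(el))^2 + 2*R_E*h + h^2)
d = -6371.0000*sin(1.2689) + sqrt((6371.0000*0.9547608)^2 + 2*6371.0000*25952.687 + 25952.687^2)
d = 26185.3352 km

26185.3352 km


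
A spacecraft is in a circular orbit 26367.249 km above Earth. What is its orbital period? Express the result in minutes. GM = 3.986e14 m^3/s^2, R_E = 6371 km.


r = 32738.2490 km = 3.2738249e+07 m
T = 2*pi*sqrt(r^3/mu) = 2*pi*sqrt(3.5088624e+22 / 3.986e14)
T = 58951.4365 s = 982.5239 min

982.5239 minutes


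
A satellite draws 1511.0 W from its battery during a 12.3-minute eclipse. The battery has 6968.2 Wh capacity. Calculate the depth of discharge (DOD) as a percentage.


E_used = P * t / 60 = 1511.0 * 12.3 / 60 = 309.7550 Wh
DOD = E_used / E_total * 100 = 309.7550 / 6968.2 * 100
DOD = 4.4453 %

4.4453 %


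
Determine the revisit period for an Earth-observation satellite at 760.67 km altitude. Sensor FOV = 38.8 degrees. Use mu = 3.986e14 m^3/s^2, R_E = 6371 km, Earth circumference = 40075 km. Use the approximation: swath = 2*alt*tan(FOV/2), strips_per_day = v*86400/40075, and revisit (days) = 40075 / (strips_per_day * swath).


swath = 2*760.67*tan(0.3385939) = 535.7484 km
v = sqrt(mu/r) = 7476.0643 m/s = 7.4761 km/s
strips/day = v*86400/40075 = 7.4761*86400/40075 = 16.1181
coverage/day = strips * swath = 16.1181 * 535.7484 = 8635.2340 km
revisit = 40075 / 8635.2340 = 4.6409 days

4.6409 days


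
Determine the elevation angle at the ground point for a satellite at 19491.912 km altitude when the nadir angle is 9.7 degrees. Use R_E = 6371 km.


r = R_E + alt = 25862.9120 km
Law of sines in the satellite / Earth-center / ground-point triangle:
  sin(nadir)/R_E = sin(90 + el)/r  =>  cos(el) = (r/R_E)*sin(nadir)
cos(el) = (25862.9120 / 6371.0000) * sin(9.7 deg) = 0.6839783
el = arccos(0.6839783) = 46.8447 deg
(Earth-central angle = 90 - nadir - el = 33.4553 deg)

46.8447 degrees


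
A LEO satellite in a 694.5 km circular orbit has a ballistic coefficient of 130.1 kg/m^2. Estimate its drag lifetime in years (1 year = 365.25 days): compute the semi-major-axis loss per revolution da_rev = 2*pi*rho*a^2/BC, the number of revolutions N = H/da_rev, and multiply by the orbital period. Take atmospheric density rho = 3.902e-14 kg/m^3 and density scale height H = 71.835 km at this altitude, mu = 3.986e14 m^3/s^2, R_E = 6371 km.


a = R_E + alt = 7065.5000 km = 7.0655e+06 m
da_rev = 2*pi*rho*a^2/BC = 2*pi*3.902e-14*(7.0655e+06)^2/130.1 = 0.0940753057 m per revolution
N = H/da_rev = 71835.0000 m / 0.0940753057 m = 763590.3966 revolutions
P = 2*pi*sqrt(a^3/mu) = 5910.5184 s
lifetime = N*P = 763590.3966 * 5910.5184 = 4.5132151e+09 s = 52236.2856 days
years = 52236.2856 / 365.25 = 143.0152 years

143.0152 years


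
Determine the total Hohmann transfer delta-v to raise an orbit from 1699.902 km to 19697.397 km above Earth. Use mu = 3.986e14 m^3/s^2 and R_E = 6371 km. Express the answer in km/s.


r1 = 8070.9020 km = 8.070902e+06 m
r2 = 26068.3970 km = 2.6068397e+07 m
dv1 = sqrt(mu/r1)*(sqrt(2*r2/(r1+r2)) - 1) = 1657.0437 m/s
dv2 = sqrt(mu/r2)*(1 - sqrt(2*r1/(r1+r2))) = 1221.5020 m/s
total dv = |dv1| + |dv2| = 1657.0437 + 1221.5020 = 2878.5457 m/s = 2.8785 km/s

2.8785 km/s


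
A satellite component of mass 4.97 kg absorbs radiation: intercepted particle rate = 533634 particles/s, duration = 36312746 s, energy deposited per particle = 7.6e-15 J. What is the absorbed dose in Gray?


Total energy deposited = rate * time * E_per
  = 533634 * 36312746 * 7.6e-15 = 0.1472706 J
Dose = E_total / mass = 0.1472706 / 4.97
Dose = 0.02963192 Gy

0.0296 Gy


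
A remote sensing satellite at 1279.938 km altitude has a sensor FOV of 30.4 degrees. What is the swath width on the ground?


FOV = 30.4 deg = 0.5305801 rad
swath = 2 * alt * tan(FOV/2) = 2 * 1279.938 * tan(0.26529)
swath = 2 * 1279.938 * 0.271694
swath = 695.5029 km

695.5029 km


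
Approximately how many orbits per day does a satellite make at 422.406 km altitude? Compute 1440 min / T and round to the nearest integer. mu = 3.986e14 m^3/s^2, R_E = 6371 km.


r = 6.793406e+06 m
T = 2*pi*sqrt(r^3/mu) = 5572.4038 s = 92.8734 min
revs/day = 1440 / 92.8734 = 15.5050
Rounded: 16 revolutions per day

16 revolutions per day


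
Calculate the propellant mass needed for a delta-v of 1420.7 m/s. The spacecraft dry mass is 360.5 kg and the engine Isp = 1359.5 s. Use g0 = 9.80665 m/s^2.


ve = Isp * g0 = 1359.5 * 9.80665 = 13332.140675 m/s
mass ratio = exp(dv/ve) = exp(1420.7/13332.140675) = 1.11244693
m_prop = m_dry * (mr - 1) = 360.5 * (1.11244693 - 1)
m_prop = 40.5371 kg

40.5371 kg


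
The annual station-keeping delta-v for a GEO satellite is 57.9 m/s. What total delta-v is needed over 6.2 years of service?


dV = rate * years = 57.9 * 6.2
dV = 358.9800 m/s

358.9800 m/s


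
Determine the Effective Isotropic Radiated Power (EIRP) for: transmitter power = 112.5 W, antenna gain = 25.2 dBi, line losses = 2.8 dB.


Pt = 112.5 W = 20.5115 dBW
EIRP = Pt_dBW + Gt - losses = 20.5115 + 25.2 - 2.8 = 42.9115 dBW

42.9115 dBW


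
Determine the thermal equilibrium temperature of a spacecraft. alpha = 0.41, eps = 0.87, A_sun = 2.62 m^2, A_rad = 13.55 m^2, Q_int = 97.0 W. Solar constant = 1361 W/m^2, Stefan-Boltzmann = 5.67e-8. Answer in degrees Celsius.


Numerator = alpha*S*A_sun + Q_int = 0.41*1361*2.62 + 97.0 = 1558.9862 W
Denominator = eps*sigma*A_rad = 0.87*5.67e-8*13.55 = 6.6840795e-07 W/K^4
T^4 = 2.3323873e+09 K^4
T = 219.7608 K = -53.3892 C

-53.3892 degrees Celsius


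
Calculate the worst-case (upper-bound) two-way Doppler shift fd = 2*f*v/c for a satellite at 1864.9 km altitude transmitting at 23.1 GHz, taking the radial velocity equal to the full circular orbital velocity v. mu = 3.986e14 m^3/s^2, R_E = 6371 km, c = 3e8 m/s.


r = 8.2359e+06 m
v = sqrt(mu/r) = 6956.8576 m/s (worst-case radial velocity)
f = 23.1 GHz = 2.31e+10 Hz
fd = 2*f*v/c = 2*2.31e+10*6956.8576/3.0e+08
fd = 1.0713561e+06 Hz

1.0714e+06 Hz


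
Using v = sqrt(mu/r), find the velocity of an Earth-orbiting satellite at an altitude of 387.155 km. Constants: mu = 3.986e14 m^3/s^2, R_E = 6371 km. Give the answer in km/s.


r = R_E + alt = 6371.0 + 387.155 = 6758.1550 km = 6.758155e+06 m
v = sqrt(mu/r) = sqrt(3.986e14 / 6.758155e+06) = 7679.8825 m/s = 7.6799 km/s

7.6799 km/s


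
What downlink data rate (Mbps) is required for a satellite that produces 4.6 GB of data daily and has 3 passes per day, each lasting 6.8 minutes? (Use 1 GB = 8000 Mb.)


total contact time = 3 * 6.8 * 60 = 1224.0000 s
data = 4.6 GB = 36800.0000 Mb
rate = 36800.0000 / 1224.0000 = 30.0654 Mbps

30.0654 Mbps


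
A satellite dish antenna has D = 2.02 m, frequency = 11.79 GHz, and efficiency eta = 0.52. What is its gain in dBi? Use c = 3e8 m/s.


lambda = c/f = 3e8 / 1.179e+10 = 0.02544529 m
G = eta*(pi*D/lambda)^2 = 0.52*(pi*2.02/0.02544529)^2
G = 32343.7915 (linear)
G = 10*log10(32343.7915) = 45.0979 dBi

45.0979 dBi


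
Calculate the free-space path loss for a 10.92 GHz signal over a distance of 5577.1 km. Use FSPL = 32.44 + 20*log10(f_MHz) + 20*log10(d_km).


f = 10.92 GHz = 10920.0000 MHz
d = 5577.1 km
FSPL = 32.44 + 20*log10(10920.0000) + 20*log10(5577.1)
FSPL = 32.44 + 80.7645 + 74.9282
FSPL = 188.1326 dB

188.1326 dB


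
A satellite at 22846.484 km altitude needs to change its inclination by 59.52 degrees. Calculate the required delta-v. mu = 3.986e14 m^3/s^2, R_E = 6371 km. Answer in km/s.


r = 29217.4840 km = 2.9217484e+07 m
V = sqrt(mu/r) = 3693.5777 m/s
di = 59.52 deg = 1.0388 rad
dV = 2*V*sin(di/2) = 2*3693.5777*sin(0.51941)
dV = 3666.7477 m/s = 3.6667 km/s

3.6667 km/s


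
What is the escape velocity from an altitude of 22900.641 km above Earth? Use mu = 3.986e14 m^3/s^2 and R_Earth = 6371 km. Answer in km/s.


r = 6371.0 + 22900.641 = 29271.6410 km = 2.9271641e+07 m
v_esc = sqrt(2*mu/r) = sqrt(2*3.986e14 / 2.9271641e+07)
v_esc = 5218.6733 m/s = 5.2187 km/s

5.2187 km/s


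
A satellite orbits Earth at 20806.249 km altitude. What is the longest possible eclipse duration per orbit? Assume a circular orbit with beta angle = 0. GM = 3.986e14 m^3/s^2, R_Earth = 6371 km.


r = 27177.2490 km
T = 743.1358 min
Eclipse fraction = arcsin(R_E/r)/pi = arcsin(6371.0000/27177.2490)/pi
= arcsin(0.234424)/pi = 0.07532041
Eclipse duration = 0.07532041 * 743.1358 = 55.9733 min

55.9733 minutes


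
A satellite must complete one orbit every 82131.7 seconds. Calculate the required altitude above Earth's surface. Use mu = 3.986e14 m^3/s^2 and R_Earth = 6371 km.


T = 82131.7 s
r = (mu*T^2/(4*pi^2))^(1/3) = (3.986e14 * 82131.7^2 / (4*pi^2))^(1/3)
r = 4.0838181e+07 m = 40838.1814 km
alt = r - R_E = 40838.1814 - 6371 = 34467.1814 km

34467.1814 km


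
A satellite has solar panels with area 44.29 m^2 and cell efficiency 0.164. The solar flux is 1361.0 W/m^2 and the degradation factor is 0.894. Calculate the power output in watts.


P = area * eta * S * degradation
P = 44.29 * 0.164 * 1361.0 * 0.894
P = 8837.8204 W

8837.8204 W


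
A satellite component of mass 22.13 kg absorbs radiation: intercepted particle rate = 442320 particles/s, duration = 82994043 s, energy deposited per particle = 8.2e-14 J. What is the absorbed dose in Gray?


Total energy deposited = rate * time * E_per
  = 442320 * 82994043 * 8.2e-14 = 3.0102 J
Dose = E_total / mass = 3.0102 / 22.13
Dose = 0.1360241 Gy

0.1360 Gy


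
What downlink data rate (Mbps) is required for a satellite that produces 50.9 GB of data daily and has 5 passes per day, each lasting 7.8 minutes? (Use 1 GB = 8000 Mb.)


total contact time = 5 * 7.8 * 60 = 2340.0000 s
data = 50.9 GB = 407200.0000 Mb
rate = 407200.0000 / 2340.0000 = 174.0171 Mbps

174.0171 Mbps


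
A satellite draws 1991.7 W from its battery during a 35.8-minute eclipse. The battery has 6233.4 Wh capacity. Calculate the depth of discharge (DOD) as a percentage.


E_used = P * t / 60 = 1991.7 * 35.8 / 60 = 1188.3810 Wh
DOD = E_used / E_total * 100 = 1188.3810 / 6233.4 * 100
DOD = 19.0647 %

19.0647 %


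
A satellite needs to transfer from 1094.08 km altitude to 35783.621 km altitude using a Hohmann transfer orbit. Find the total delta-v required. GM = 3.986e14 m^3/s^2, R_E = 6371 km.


r1 = 7465.0800 km = 7.46508e+06 m
r2 = 42154.6210 km = 4.2154621e+07 m
dv1 = sqrt(mu/r1)*(sqrt(2*r2/(r1+r2)) - 1) = 2217.7261 m/s
dv2 = sqrt(mu/r2)*(1 - sqrt(2*r1/(r1+r2))) = 1388.2547 m/s
total dv = |dv1| + |dv2| = 2217.7261 + 1388.2547 = 3605.9807 m/s = 3.6060 km/s

3.6060 km/s


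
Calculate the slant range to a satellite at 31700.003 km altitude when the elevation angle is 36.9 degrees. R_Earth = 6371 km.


h = 31700.003 km, el = 36.9 deg
d = -R_E*sin(el) + sqrt((R_E*sin(el))^2 + 2*R_E*h + h^2)
d = -6371.0000*sin(0.6440265) + sqrt((6371.0000*0.6004202)^2 + 2*6371.0000*31700.003 + 31700.003^2)
d = 33903.2845 km

33903.2845 km


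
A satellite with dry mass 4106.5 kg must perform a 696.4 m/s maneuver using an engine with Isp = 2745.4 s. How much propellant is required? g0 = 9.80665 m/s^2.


ve = Isp * g0 = 2745.4 * 9.80665 = 26923.176910 m/s
mass ratio = exp(dv/ve) = exp(696.4/26923.176910) = 1.02620362
m_prop = m_dry * (mr - 1) = 4106.5 * (1.02620362 - 1)
m_prop = 107.6052 kg

107.6052 kg


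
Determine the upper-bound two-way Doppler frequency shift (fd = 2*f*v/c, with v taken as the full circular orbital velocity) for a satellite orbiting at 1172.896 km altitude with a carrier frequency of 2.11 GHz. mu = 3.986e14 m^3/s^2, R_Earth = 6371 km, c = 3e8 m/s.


r = 7.543896e+06 m
v = sqrt(mu/r) = 7268.9353 m/s (worst-case radial velocity)
f = 2.11 GHz = 2.11e+09 Hz
fd = 2*f*v/c = 2*2.11e+09*7268.9353/3.0e+08
fd = 102249.6893 Hz

102249.6893 Hz


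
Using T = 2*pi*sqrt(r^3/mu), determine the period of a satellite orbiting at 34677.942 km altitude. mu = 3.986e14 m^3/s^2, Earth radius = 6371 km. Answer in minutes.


r = 41048.9420 km = 4.1048942e+07 m
T = 2*pi*sqrt(r^3/mu) = 2*pi*sqrt(6.9168109e+22 / 3.986e14)
T = 82768.3263 s = 1379.4721 min

1379.4721 minutes


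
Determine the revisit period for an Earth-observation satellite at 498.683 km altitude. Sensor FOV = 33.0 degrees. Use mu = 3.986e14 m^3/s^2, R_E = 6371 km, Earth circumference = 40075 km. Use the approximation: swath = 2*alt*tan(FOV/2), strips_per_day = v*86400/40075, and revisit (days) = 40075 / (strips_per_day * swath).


swath = 2*498.683*tan(0.2879793) = 295.4333 km
v = sqrt(mu/r) = 7617.2866 m/s = 7.6173 km/s
strips/day = v*86400/40075 = 7.6173*86400/40075 = 16.4225
coverage/day = strips * swath = 16.4225 * 295.4333 = 4851.7667 km
revisit = 40075 / 4851.7667 = 8.2599 days

8.2599 days


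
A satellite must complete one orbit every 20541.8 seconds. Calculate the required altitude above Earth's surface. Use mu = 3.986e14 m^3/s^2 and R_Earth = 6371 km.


T = 20541.8 s
r = (mu*T^2/(4*pi^2))^(1/3) = (3.986e14 * 20541.8^2 / (4*pi^2))^(1/3)
r = 1.6211313e+07 m = 16211.3127 km
alt = r - R_E = 16211.3127 - 6371 = 9840.3127 km

9840.3127 km


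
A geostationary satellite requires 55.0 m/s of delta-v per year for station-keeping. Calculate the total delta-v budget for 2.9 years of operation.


dV = rate * years = 55.0 * 2.9
dV = 159.5000 m/s

159.5000 m/s


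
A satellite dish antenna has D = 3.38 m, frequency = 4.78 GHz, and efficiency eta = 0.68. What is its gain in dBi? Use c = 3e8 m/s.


lambda = c/f = 3e8 / 4.78e+09 = 0.06276151 m
G = eta*(pi*D/lambda)^2 = 0.68*(pi*3.38/0.06276151)^2
G = 19465.0419 (linear)
G = 10*log10(19465.0419) = 42.8926 dBi

42.8926 dBi


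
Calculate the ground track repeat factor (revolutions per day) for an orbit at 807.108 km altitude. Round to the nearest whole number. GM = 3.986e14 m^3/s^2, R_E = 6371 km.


r = 7.178108e+06 m
T = 2*pi*sqrt(r^3/mu) = 6052.3802 s = 100.8730 min
revs/day = 1440 / 100.8730 = 14.2754
Rounded: 14 revolutions per day

14 revolutions per day


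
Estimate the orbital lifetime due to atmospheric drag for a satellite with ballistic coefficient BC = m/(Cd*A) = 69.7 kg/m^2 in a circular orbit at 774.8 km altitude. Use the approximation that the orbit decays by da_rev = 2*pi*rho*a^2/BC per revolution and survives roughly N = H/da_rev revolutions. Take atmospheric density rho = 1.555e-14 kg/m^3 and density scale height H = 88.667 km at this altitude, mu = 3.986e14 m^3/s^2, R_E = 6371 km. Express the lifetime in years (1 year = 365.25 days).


a = R_E + alt = 7145.8000 km = 7.1458e+06 m
da_rev = 2*pi*rho*a^2/BC = 2*pi*1.555e-14*(7.1458e+06)^2/69.7 = 0.0715779403 m per revolution
N = H/da_rev = 88667.0000 m / 0.0715779403 m = 1.2387476e+06 revolutions
P = 2*pi*sqrt(a^3/mu) = 6011.5644 s
lifetime = N*P = 1.2387476e+06 * 6011.5644 = 7.4468109e+09 s = 86189.9406 days
years = 86189.9406 / 365.25 = 235.9752 years

235.9752 years


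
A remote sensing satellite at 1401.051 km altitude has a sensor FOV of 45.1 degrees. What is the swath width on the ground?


FOV = 45.1 deg = 0.7871435 rad
swath = 2 * alt * tan(FOV/2) = 2 * 1401.051 * tan(0.3935717)
swath = 2 * 1401.051 * 0.4152363
swath = 1163.5345 km

1163.5345 km


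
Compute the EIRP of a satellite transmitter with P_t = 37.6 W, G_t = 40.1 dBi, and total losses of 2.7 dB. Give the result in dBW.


Pt = 37.6 W = 15.7519 dBW
EIRP = Pt_dBW + Gt - losses = 15.7519 + 40.1 - 2.7 = 53.1519 dBW

53.1519 dBW


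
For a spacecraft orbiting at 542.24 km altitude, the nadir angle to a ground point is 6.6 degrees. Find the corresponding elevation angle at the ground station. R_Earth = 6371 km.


r = R_E + alt = 6913.2400 km
Law of sines in the satellite / Earth-center / ground-point triangle:
  sin(nadir)/R_E = sin(90 + el)/r  =>  cos(el) = (r/R_E)*sin(nadir)
cos(el) = (6913.2400 / 6371.0000) * sin(6.6 deg) = 0.1247195
el = arccos(0.1247195) = 82.8354 deg
(Earth-central angle = 90 - nadir - el = 0.5645591 deg)

82.8354 degrees


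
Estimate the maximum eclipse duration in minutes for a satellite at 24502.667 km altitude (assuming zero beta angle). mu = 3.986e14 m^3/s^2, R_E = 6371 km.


r = 30873.6670 km
T = 899.7923 min
Eclipse fraction = arcsin(R_E/r)/pi = arcsin(6371.0000/30873.6670)/pi
= arcsin(0.2063571)/pi = 0.06616085
Eclipse duration = 0.06616085 * 899.7923 = 59.5310 min

59.5310 minutes


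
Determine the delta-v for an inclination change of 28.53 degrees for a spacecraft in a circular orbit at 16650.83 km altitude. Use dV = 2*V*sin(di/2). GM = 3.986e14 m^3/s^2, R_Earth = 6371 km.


r = 23021.8300 km = 2.302183e+07 m
V = sqrt(mu/r) = 4161.0097 m/s
di = 28.53 deg = 0.4979424 rad
dV = 2*V*sin(di/2) = 2*4161.0097*sin(0.2489712)
dV = 2050.6041 m/s = 2.0506 km/s

2.0506 km/s


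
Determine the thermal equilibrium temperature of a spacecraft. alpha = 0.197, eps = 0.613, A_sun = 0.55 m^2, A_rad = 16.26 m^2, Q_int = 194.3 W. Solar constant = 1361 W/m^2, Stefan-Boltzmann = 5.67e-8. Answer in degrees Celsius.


Numerator = alpha*S*A_sun + Q_int = 0.197*1361*0.55 + 194.3 = 341.7644 W
Denominator = eps*sigma*A_rad = 0.613*5.67e-8*16.26 = 5.6515045e-07 W/K^4
T^4 = 6.0473163e+08 K^4
T = 156.8161 K = -116.3339 C

-116.3339 degrees Celsius


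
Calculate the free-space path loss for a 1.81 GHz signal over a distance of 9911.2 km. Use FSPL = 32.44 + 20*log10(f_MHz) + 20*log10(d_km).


f = 1.81 GHz = 1810.0000 MHz
d = 9911.2 km
FSPL = 32.44 + 20*log10(1810.0000) + 20*log10(9911.2)
FSPL = 32.44 + 65.1536 + 79.9225
FSPL = 177.5161 dB

177.5161 dB


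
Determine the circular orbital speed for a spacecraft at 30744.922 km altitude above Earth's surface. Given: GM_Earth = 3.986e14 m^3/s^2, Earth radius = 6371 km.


r = R_E + alt = 6371.0 + 30744.922 = 37115.9220 km = 3.7115922e+07 m
v = sqrt(mu/r) = sqrt(3.986e14 / 3.7115922e+07) = 3277.0911 m/s = 3.2771 km/s

3.2771 km/s


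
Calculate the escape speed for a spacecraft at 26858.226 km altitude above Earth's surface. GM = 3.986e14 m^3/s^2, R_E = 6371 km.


r = 6371.0 + 26858.226 = 33229.2260 km = 3.3229226e+07 m
v_esc = sqrt(2*mu/r) = sqrt(2*3.986e14 / 3.3229226e+07)
v_esc = 4898.0536 m/s = 4.8981 km/s

4.8981 km/s


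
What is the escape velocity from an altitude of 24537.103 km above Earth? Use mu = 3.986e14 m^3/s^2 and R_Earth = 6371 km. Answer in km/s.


r = 6371.0 + 24537.103 = 30908.1030 km = 3.0908103e+07 m
v_esc = sqrt(2*mu/r) = sqrt(2*3.986e14 / 3.0908103e+07)
v_esc = 5078.6405 m/s = 5.0786 km/s

5.0786 km/s


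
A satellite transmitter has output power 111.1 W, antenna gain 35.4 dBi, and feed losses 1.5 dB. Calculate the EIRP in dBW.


Pt = 111.1 W = 20.4571 dBW
EIRP = Pt_dBW + Gt - losses = 20.4571 + 35.4 - 1.5 = 54.3571 dBW

54.3571 dBW


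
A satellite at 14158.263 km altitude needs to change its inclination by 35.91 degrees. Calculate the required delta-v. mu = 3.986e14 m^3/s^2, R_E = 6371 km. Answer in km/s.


r = 20529.2630 km = 2.0529263e+07 m
V = sqrt(mu/r) = 4406.3802 m/s
di = 35.91 deg = 0.6267477 rad
dV = 2*V*sin(di/2) = 2*4406.3802*sin(0.3133739)
dV = 2716.7091 m/s = 2.7167 km/s

2.7167 km/s


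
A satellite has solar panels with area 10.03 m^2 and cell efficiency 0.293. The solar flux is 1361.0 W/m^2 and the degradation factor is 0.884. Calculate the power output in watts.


P = area * eta * S * degradation
P = 10.03 * 0.293 * 1361.0 * 0.884
P = 3535.7288 W

3535.7288 W


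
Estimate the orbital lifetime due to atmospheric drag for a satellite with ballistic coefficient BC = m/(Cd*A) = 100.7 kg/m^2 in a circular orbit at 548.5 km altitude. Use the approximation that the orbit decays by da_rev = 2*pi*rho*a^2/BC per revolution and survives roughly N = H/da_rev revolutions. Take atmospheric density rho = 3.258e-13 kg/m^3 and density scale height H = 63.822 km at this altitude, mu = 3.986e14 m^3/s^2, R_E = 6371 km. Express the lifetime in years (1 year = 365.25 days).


a = R_E + alt = 6919.5000 km = 6.9195e+06 m
da_rev = 2*pi*rho*a^2/BC = 2*pi*3.258e-13*(6.9195e+06)^2/100.7 = 0.973309372 m per revolution
N = H/da_rev = 63822.0000 m / 0.973309372 m = 65572.1622 revolutions
P = 2*pi*sqrt(a^3/mu) = 5728.2675 s
lifetime = N*P = 65572.1622 * 5728.2675 = 3.7561489e+08 s = 4347.3945 days
years = 4347.3945 / 365.25 = 11.9025 years

11.9025 years


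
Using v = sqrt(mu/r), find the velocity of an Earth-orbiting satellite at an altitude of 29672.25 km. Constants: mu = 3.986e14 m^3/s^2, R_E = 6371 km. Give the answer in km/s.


r = R_E + alt = 6371.0 + 29672.25 = 36043.2500 km = 3.604325e+07 m
v = sqrt(mu/r) = sqrt(3.986e14 / 3.604325e+07) = 3325.4979 m/s = 3.3255 km/s

3.3255 km/s


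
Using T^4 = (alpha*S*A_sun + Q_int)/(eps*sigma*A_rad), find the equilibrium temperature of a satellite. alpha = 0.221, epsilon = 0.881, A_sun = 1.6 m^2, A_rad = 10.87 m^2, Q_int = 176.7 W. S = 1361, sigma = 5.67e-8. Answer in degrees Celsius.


Numerator = alpha*S*A_sun + Q_int = 0.221*1361*1.6 + 176.7 = 657.9496 W
Denominator = eps*sigma*A_rad = 0.881*5.67e-8*10.87 = 5.4298585e-07 W/K^4
T^4 = 1.2117251e+09 K^4
T = 186.5740 K = -86.5760 C

-86.5760 degrees Celsius


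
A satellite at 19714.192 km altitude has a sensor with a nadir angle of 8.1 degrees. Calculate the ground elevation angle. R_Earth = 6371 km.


r = R_E + alt = 26085.1920 km
Law of sines in the satellite / Earth-center / ground-point triangle:
  sin(nadir)/R_E = sin(90 + el)/r  =>  cos(el) = (r/R_E)*sin(nadir)
cos(el) = (26085.1920 / 6371.0000) * sin(8.1 deg) = 0.5769009
el = arccos(0.5769009) = 54.7671 deg
(Earth-central angle = 90 - nadir - el = 27.1329 deg)

54.7671 degrees


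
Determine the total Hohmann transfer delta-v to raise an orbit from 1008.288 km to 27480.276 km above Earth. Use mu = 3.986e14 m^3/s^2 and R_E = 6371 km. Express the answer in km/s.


r1 = 7379.2880 km = 7.379288e+06 m
r2 = 33851.2760 km = 3.3851276e+07 m
dv1 = sqrt(mu/r1)*(sqrt(2*r2/(r1+r2)) - 1) = 2068.3436 m/s
dv2 = sqrt(mu/r2)*(1 - sqrt(2*r1/(r1+r2))) = 1378.4547 m/s
total dv = |dv1| + |dv2| = 2068.3436 + 1378.4547 = 3446.7983 m/s = 3.4468 km/s

3.4468 km/s


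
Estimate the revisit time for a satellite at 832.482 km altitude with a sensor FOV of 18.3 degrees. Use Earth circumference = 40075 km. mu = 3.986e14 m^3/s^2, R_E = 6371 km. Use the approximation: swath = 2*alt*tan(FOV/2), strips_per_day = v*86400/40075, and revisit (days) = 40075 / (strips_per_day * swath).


swath = 2*832.482*tan(0.1596976) = 268.1745 km
v = sqrt(mu/r) = 7438.7063 m/s = 7.4387 km/s
strips/day = v*86400/40075 = 7.4387*86400/40075 = 16.0375
coverage/day = strips * swath = 16.0375 * 268.1745 = 4300.8574 km
revisit = 40075 / 4300.8574 = 9.3179 days

9.3179 days


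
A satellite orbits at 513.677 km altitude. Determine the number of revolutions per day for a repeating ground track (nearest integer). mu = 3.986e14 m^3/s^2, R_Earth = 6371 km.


r = 6.884677e+06 m
T = 2*pi*sqrt(r^3/mu) = 5685.0799 s = 94.7513 min
revs/day = 1440 / 94.7513 = 15.1977
Rounded: 15 revolutions per day

15 revolutions per day


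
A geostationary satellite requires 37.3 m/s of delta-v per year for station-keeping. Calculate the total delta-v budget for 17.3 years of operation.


dV = rate * years = 37.3 * 17.3
dV = 645.2900 m/s

645.2900 m/s


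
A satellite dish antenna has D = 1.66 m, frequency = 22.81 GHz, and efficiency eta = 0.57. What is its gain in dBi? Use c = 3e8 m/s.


lambda = c/f = 3e8 / 2.281e+10 = 0.01315213 m
G = eta*(pi*D/lambda)^2 = 0.57*(pi*1.66/0.01315213)^2
G = 89618.7410 (linear)
G = 10*log10(89618.7410) = 49.5240 dBi

49.5240 dBi


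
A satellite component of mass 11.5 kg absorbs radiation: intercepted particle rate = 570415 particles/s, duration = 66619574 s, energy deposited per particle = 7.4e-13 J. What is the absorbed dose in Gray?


Total energy deposited = rate * time * E_per
  = 570415 * 66619574 * 7.4e-13 = 28.1206 J
Dose = E_total / mass = 28.1206 / 11.5
Dose = 2.4453 Gy

2.4453 Gy


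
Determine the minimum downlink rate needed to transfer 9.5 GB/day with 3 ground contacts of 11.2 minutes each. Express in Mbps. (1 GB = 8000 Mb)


total contact time = 3 * 11.2 * 60 = 2016.0000 s
data = 9.5 GB = 76000.0000 Mb
rate = 76000.0000 / 2016.0000 = 37.6984 Mbps

37.6984 Mbps


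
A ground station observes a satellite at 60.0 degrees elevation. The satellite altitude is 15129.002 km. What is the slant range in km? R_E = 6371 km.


h = 15129.002 km, el = 60.0 deg
d = -R_E*sin(el) + sqrt((R_E*sin(el))^2 + 2*R_E*h + h^2)
d = -6371.0000*sin(1.0472) + sqrt((6371.0000*0.8660254)^2 + 2*6371.0000*15129.002 + 15129.002^2)
d = 15745.2584 km

15745.2584 km


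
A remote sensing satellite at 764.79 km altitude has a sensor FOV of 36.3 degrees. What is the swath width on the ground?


FOV = 36.3 deg = 0.6335545 rad
swath = 2 * alt * tan(FOV/2) = 2 * 764.79 * tan(0.3167773)
swath = 2 * 764.79 * 0.3278165
swath = 501.4216 km

501.4216 km


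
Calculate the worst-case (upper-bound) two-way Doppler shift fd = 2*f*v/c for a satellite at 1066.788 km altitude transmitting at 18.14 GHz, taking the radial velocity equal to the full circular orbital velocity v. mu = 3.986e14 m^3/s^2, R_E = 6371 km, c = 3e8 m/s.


r = 7.437788e+06 m
v = sqrt(mu/r) = 7320.6012 m/s (worst-case radial velocity)
f = 18.14 GHz = 1.814e+10 Hz
fd = 2*f*v/c = 2*1.814e+10*7320.6012/3.0e+08
fd = 885304.7067 Hz

885304.7067 Hz


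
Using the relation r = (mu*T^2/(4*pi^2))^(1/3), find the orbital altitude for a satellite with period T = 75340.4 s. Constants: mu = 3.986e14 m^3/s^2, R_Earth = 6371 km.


T = 75340.4 s
r = (mu*T^2/(4*pi^2))^(1/3) = (3.986e14 * 75340.4^2 / (4*pi^2))^(1/3)
r = 3.8554742e+07 m = 38554.7419 km
alt = r - R_E = 38554.7419 - 6371 = 32183.7419 km

32183.7419 km


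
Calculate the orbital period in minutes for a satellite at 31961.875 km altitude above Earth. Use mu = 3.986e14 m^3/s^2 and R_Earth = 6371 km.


r = 38332.8750 km = 3.8332875e+07 m
T = 2*pi*sqrt(r^3/mu) = 2*pi*sqrt(5.6326683e+22 / 3.986e14)
T = 74691.0063 s = 1244.8501 min

1244.8501 minutes


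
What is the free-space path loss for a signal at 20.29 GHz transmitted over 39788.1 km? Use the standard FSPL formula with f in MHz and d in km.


f = 20.29 GHz = 20290.0000 MHz
d = 39788.1 km
FSPL = 32.44 + 20*log10(20290.0000) + 20*log10(39788.1)
FSPL = 32.44 + 86.1456 + 91.9951
FSPL = 210.5807 dB

210.5807 dB


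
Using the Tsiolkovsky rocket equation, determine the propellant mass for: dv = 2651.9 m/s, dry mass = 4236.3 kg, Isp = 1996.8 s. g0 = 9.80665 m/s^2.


ve = Isp * g0 = 1996.8 * 9.80665 = 19581.918720 m/s
mass ratio = exp(dv/ve) = exp(2651.9/19581.918720) = 1.14502441
m_prop = m_dry * (mr - 1) = 4236.3 * (1.14502441 - 1)
m_prop = 614.3669 kg

614.3669 kg


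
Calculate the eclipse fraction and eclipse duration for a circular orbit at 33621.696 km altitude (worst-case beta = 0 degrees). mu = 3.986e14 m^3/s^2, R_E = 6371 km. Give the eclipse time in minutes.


r = 39992.6960 km
T = 1326.5725 min
Eclipse fraction = arcsin(R_E/r)/pi = arcsin(6371.0000/39992.6960)/pi
= arcsin(0.1593041)/pi = 0.05092503
Eclipse duration = 0.05092503 * 1326.5725 = 67.5557 min

67.5557 minutes


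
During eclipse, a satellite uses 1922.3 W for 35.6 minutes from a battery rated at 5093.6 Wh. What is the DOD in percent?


E_used = P * t / 60 = 1922.3 * 35.6 / 60 = 1140.5647 Wh
DOD = E_used / E_total * 100 = 1140.5647 / 5093.6 * 100
DOD = 22.3921 %

22.3921 %


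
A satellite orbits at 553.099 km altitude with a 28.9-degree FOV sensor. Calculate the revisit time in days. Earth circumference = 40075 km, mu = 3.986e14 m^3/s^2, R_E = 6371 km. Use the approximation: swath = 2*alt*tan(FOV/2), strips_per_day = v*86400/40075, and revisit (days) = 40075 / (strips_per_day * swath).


swath = 2*553.099*tan(0.2522001) = 285.0526 km
v = sqrt(mu/r) = 7587.2957 m/s = 7.5873 km/s
strips/day = v*86400/40075 = 7.5873*86400/40075 = 16.3579
coverage/day = strips * swath = 16.3579 * 285.0526 = 4662.8581 km
revisit = 40075 / 4662.8581 = 8.5945 days

8.5945 days


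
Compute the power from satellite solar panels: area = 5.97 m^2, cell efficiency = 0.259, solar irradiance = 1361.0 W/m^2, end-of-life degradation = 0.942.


P = area * eta * S * degradation
P = 5.97 * 0.259 * 1361.0 * 0.942
P = 1982.3627 W

1982.3627 W


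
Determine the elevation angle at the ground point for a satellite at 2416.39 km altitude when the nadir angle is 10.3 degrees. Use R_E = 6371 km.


r = R_E + alt = 8787.3900 km
Law of sines in the satellite / Earth-center / ground-point triangle:
  sin(nadir)/R_E = sin(90 + el)/r  =>  cos(el) = (r/R_E)*sin(nadir)
cos(el) = (8787.3900 / 6371.0000) * sin(10.3 deg) = 0.2466182
el = arccos(0.2466182) = 75.7225 deg
(Earth-central angle = 90 - nadir - el = 3.9775 deg)

75.7225 degrees


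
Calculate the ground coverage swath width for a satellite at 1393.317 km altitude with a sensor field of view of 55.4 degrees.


FOV = 55.4 deg = 0.9669124 rad
swath = 2 * alt * tan(FOV/2) = 2 * 1393.317 * tan(0.4834562)
swath = 2 * 1393.317 * 0.5250117
swath = 1463.0156 km

1463.0156 km


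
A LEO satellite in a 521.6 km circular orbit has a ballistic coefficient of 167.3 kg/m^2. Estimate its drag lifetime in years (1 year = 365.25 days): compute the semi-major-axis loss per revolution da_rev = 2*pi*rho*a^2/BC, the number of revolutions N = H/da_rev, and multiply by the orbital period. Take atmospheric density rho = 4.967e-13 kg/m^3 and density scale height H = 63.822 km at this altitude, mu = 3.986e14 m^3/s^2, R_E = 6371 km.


a = R_E + alt = 6892.6000 km = 6.8926e+06 m
da_rev = 2*pi*rho*a^2/BC = 2*pi*4.967e-13*(6.8926e+06)^2/167.3 = 0.886225493 m per revolution
N = H/da_rev = 63822.0000 m / 0.886225493 m = 72015.5316 revolutions
P = 2*pi*sqrt(a^3/mu) = 5694.8965 s
lifetime = N*P = 72015.5316 * 5694.8965 = 4.10121e+08 s = 4746.7708 days
years = 4746.7708 / 365.25 = 12.9960 years

12.9960 years


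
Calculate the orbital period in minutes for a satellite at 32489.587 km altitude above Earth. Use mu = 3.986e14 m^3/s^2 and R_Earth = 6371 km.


r = 38860.5870 km = 3.8860587e+07 m
T = 2*pi*sqrt(r^3/mu) = 2*pi*sqrt(5.868513e+22 / 3.986e14)
T = 76238.6603 s = 1270.6443 min

1270.6443 minutes


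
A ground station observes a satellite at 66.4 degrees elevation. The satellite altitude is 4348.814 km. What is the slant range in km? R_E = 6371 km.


h = 4348.814 km, el = 66.4 deg
d = -R_E*sin(el) + sqrt((R_E*sin(el))^2 + 2*R_E*h + h^2)
d = -6371.0000*sin(1.1589) + sqrt((6371.0000*0.9163627)^2 + 2*6371.0000*4348.814 + 4348.814^2)
d = 4573.8044 km

4573.8044 km
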